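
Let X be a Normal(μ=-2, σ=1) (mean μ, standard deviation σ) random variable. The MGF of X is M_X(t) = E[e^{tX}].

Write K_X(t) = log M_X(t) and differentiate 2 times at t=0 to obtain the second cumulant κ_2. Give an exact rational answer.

κ_2 = K′′(0) = 1

M_X(t) = e^(t^2/2 - 2*t)
K_X(t) = log M_X(t) = t^2/2 - 2*t
K′(t) = t - 2
K′′(t) = 1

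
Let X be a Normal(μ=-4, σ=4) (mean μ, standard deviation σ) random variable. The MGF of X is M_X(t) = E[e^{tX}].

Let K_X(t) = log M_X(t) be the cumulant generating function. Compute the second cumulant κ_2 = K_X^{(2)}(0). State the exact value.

κ_2 = K^(2)(0) = 16

M_X(t) = e^(8*t^2 - 4*t)
K_X(t) = log M_X(t) = 8*t^2 - 4*t
K^(2)(t) = 16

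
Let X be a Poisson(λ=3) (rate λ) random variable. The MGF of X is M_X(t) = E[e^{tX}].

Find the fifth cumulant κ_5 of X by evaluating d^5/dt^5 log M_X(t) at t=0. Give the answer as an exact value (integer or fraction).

κ_5 = D^5[K](0) = 3

M_X(t) = e^(3*e^(t) - 3)
K_X(t) = log M_X(t) = 3*e^(t) - 3
D^5[K](t) = 3*e^(t)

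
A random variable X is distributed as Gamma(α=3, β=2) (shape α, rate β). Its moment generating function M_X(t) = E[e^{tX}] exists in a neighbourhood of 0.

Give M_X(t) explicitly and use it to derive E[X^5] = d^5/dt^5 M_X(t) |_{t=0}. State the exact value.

M_X(t) = 8/(2 - t)^3
dM/dt = 24/(t^4 - 8*t^3 + 24*t^2 - 32*t + 16)
d^2M/dt^2 = -96/(t^5 - 10*t^4 + 40*t^3 - 80*t^2 + 80*t - 32)
d^3M/dt^3 = 480/(t^6 - 12*t^5 + 60*t^4 - 160*t^3 + 240*t^2 - 192*t + 64)
d^4M/dt^4 = -2880/(t^7 - 14*t^6 + 84*t^5 - 280*t^4 + 560*t^3 - 672*t^2 + 448*t - 128)
d^5M/dt^5 = 20160/(t^8 - 16*t^7 + 112*t^6 - 448*t^5 + 1120*t^4 - 1792*t^3 + 1792*t^2 - 1024*t + 256)

E[X^5] = d^5M/dt^5 |_{t=0} = 315/4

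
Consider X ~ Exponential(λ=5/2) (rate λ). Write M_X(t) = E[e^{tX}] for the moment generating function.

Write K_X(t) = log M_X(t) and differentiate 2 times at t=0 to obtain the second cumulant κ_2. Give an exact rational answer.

κ_2 = K′′(0) = 4/25

M_X(t) = 5/(2*(5/2 - t))
K_X(t) = log M_X(t) = -log(5/2 - t) - log(2) + log(5)
K′(t) = -2/(2*t - 5)
K′′(t) = 4/(4*t^2 - 20*t + 25)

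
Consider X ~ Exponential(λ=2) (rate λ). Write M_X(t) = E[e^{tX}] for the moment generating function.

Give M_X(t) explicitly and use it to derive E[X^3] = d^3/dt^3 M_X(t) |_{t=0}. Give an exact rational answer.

E[X^3] = M^(3)(0) = 3/4

M_X(t) = 2/(2 - t)
M^(3)(t) = 12/(t^4 - 8*t^3 + 24*t^2 - 32*t + 16)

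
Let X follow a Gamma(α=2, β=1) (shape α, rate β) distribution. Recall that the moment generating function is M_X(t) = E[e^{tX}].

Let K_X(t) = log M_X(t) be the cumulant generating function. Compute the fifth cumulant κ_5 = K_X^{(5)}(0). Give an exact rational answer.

κ_5 = D^5[K](0) = 48

M_X(t) = (1 - t)^(-2)
K_X(t) = log M_X(t) = -2*log(1 - t)
D^5[K](t) = -48/(t^5 - 5*t^4 + 10*t^3 - 10*t^2 + 5*t - 1)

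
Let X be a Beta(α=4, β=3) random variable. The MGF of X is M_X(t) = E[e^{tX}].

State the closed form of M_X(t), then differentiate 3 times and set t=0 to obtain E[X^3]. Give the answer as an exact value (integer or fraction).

M_X(t) = ₁F₁(4; 7; t)
dM/dt = 4*₁F₁(5; 8; t)/7
d^2M/dt^2 = 5*₁F₁(6; 9; t)/14
d^3M/dt^3 = 5*₁F₁(7; 10; t)/21

E[X^3] = d^3M/dt^3 |_{t=0} = 5/21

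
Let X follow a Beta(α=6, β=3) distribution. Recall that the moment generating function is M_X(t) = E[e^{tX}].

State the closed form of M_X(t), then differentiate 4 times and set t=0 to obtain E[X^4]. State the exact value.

M_X(t) = ₁F₁(6; 9; t)
M^(4)(t) = 14*₁F₁(10; 13; t)/55

E[X^4] = M^(4)(0) = 14/55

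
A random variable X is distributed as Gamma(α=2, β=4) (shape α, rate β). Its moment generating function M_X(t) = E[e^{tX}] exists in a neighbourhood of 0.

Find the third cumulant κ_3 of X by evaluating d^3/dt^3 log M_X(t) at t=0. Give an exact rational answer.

κ_3 = K′′′(0) = 1/16

M_X(t) = 16/(4 - t)^2
K_X(t) = log M_X(t) = -2*log(4 - t) + 4*log(2)
K′(t) = -2/(t - 4)
K′′(t) = 2/(t^2 - 8*t + 16)
K′′′(t) = -4/(t^3 - 12*t^2 + 48*t - 64)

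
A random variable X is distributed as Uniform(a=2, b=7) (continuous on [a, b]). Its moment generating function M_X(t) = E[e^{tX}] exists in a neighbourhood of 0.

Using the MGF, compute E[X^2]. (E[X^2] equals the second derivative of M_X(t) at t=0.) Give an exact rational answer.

M_X(t) = (e^(7*t) - e^(2*t))/(5*t)
M^(2)(t) = (49*t^2*e^(7*t) - 4*t^2*e^(2*t) - 14*t*e^(7*t) + 4*t*e^(2*t) + 2*e^(7*t) - 2*e^(2*t))/(5*t^3)

E[X^2] = M^(2)(0) = 67/3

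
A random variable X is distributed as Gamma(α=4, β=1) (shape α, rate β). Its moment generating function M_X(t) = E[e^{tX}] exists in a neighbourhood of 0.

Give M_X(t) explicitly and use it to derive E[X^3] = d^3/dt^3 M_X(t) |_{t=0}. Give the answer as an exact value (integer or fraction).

E[X^3] = M′′′(0) = 120

M_X(t) = (1 - t)^(-4)
M′(t) = -4/(t^5 - 5*t^4 + 10*t^3 - 10*t^2 + 5*t - 1)
M′′(t) = 20/(t^6 - 6*t^5 + 15*t^4 - 20*t^3 + 15*t^2 - 6*t + 1)
M′′′(t) = -120/(t^7 - 7*t^6 + 21*t^5 - 35*t^4 + 35*t^3 - 21*t^2 + 7*t - 1)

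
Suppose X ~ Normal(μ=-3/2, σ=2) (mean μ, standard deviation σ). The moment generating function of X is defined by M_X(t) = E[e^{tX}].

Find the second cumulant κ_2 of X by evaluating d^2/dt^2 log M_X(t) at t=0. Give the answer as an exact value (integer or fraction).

M_X(t) = e^(2*t^2 - 3*t/2)
K_X(t) = log M_X(t) = 2*t^2 - 3*t/2
K′(t) = 4*t - 3/2
K′′(t) = 4

κ_2 = K′′(0) = 4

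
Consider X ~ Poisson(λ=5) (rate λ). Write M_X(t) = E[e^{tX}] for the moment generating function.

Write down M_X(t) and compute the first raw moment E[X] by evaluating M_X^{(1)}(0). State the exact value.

M_X(t) = e^(5*e^(t) - 5)
dM/dt = 5*e^(-5)*e^(t)*e^(5*e^(t))

E[X] = dM/dt |_{t=0} = 5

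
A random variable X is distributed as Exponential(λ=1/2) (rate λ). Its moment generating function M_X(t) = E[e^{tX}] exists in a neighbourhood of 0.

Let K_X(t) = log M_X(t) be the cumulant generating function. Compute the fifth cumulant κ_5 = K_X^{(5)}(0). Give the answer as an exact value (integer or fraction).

κ_5 = K′′′′′(0) = 768

M_X(t) = 1/(2*(1/2 - t))
K_X(t) = log M_X(t) = -log(1/2 - t) - log(2)
K′(t) = -2/(2*t - 1)
K′′(t) = 4/(4*t^2 - 4*t + 1)
K′′′(t) = -16/(8*t^3 - 12*t^2 + 6*t - 1)
K′′′′(t) = 96/(16*t^4 - 32*t^3 + 24*t^2 - 8*t + 1)
K′′′′′(t) = -768/(32*t^5 - 80*t^4 + 80*t^3 - 40*t^2 + 10*t - 1)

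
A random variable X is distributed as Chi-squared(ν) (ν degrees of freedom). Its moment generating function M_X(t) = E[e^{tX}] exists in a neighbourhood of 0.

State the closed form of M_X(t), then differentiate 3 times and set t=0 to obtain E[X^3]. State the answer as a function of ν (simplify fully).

M_X(t) = (1 - 2*t)^(-ν/2)
M^(3)(t) = (-ν^3 - 6*ν^2 - 8*ν)/(8*t^3*(1 - 2*t)^(ν/2) - 12*t^2*(1 - 2*t)^(ν/2) + 6*t*(1 - 2*t)^(ν/2) - (1 - 2*t)^(ν/2))

E[X^3] = M^(3)(0) = ν*(ν^2 + 6*ν + 8)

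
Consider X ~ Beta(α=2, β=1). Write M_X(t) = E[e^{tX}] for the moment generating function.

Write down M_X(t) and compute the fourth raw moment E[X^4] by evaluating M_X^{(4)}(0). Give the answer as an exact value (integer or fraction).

M_X(t) = ₁F₁(2; 3; t)
D^4[M](t) = ₁F₁(6; 7; t)/3

E[X^4] = D^4[M](0) = 1/3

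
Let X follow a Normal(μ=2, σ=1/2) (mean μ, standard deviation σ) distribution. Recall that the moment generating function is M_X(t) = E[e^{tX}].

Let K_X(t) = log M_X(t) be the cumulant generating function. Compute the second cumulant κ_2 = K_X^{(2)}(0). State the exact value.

M_X(t) = e^(t^2/8 + 2*t)
K_X(t) = log M_X(t) = t^2/8 + 2*t
D^2[K](t) = 1/4

κ_2 = D^2[K](0) = 1/4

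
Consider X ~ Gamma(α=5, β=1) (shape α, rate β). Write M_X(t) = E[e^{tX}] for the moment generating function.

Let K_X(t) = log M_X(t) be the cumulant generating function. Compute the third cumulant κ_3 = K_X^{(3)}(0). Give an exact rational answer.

M_X(t) = (1 - t)^(-5)
K_X(t) = log M_X(t) = -5*log(1 - t)
D^3[K](t) = -10/(t^3 - 3*t^2 + 3*t - 1)

κ_3 = D^3[K](0) = 10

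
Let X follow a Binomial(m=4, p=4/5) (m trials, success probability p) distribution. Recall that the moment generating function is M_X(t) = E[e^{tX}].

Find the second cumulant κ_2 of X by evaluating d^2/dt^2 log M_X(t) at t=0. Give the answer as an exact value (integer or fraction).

κ_2 = d^2K/dt^2 |_{t=0} = 16/25

M_X(t) = (4*e^(t)/5 + 1/5)^4
K_X(t) = log M_X(t) = 4*log(4*e^(t)/5 + 1/5)
dK/dt = 16*e^(t)/(4*e^(t) + 1)
d^2K/dt^2 = 16*e^(t)/(16*e^(2*t) + 8*e^(t) + 1)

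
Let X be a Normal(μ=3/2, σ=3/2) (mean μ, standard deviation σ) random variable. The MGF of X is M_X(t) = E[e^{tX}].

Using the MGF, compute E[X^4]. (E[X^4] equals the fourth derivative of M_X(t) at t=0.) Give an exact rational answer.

M_X(t) = e^(9*t^2/8 + 3*t/2)

E[X^4] = M^(4)(0) = 405/8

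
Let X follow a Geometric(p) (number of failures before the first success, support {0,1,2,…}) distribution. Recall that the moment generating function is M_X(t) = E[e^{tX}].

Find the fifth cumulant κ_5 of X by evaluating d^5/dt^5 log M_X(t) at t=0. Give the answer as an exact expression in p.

M_X(t) = p/(-(1 - p)*e^(t) + 1)
K_X(t) = log M_X(t) = log(p) - log(-(1 - p)*e^(t) + 1)

κ_5 = D^5[K](0) = (p^4 - 15*p^3 + 50*p^2 - 60*p + 24)/p^5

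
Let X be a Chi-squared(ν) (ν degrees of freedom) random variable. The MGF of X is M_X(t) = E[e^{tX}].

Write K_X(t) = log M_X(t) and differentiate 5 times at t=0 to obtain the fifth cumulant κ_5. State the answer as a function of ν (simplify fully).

κ_5 = D^5[K](0) = 384*ν

M_X(t) = (1 - 2*t)^(-ν/2)
K_X(t) = log M_X(t) = -ν*log(1 - 2*t)/2
D^5[K](t) = -384*ν/(32*t^5 - 80*t^4 + 80*t^3 - 40*t^2 + 10*t - 1)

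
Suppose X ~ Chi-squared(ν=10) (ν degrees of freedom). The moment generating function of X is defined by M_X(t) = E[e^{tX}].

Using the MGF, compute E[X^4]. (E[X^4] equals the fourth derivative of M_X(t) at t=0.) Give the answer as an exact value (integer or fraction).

M_X(t) = (1 - 2*t)^(-5)
M′(t) = 10/(64*t^6 - 192*t^5 + 240*t^4 - 160*t^3 + 60*t^2 - 12*t + 1)
M′′(t) = -120/(128*t^7 - 448*t^6 + 672*t^5 - 560*t^4 + 280*t^3 - 84*t^2 + 14*t - 1)
M′′′(t) = 1680/(256*t^8 - 1024*t^7 + 1792*t^6 - 1792*t^5 + 1120*t^4 - 448*t^3 + 112*t^2 - 16*t + 1)
M′′′′(t) = -26880/(512*t^9 - 2304*t^8 + 4608*t^7 - 5376*t^6 + 4032*t^5 - 2016*t^4 + 672*t^3 - 144*t^2 + 18*t - 1)

E[X^4] = M′′′′(0) = 26880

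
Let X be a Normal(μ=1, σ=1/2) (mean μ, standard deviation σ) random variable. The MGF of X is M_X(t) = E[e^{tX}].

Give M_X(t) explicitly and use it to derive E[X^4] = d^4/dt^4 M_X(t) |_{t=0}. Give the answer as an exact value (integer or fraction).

M_X(t) = e^(t^2/8 + t)
D^4[M](t) = t^4*e^(t)*e^(t^2/8)/256 + t^3*e^(t)*e^(t^2/8)/16 + 15*t^2*e^(t)*e^(t^2/8)/32 + 7*t*e^(t)*e^(t^2/8)/4 + 43*e^(t)*e^(t^2/8)/16

E[X^4] = D^4[M](0) = 43/16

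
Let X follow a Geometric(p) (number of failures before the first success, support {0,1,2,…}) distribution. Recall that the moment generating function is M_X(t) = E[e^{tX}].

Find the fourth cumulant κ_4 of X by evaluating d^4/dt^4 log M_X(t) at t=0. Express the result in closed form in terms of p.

κ_4 = K′′′′(0) = (-p^3 + 7*p^2 - 12*p + 6)/p^4

M_X(t) = p/(-(1 - p)*e^(t) + 1)
K_X(t) = log M_X(t) = log(p) - log(-(1 - p)*e^(t) + 1)
K′(t) = (-p*e^(t) + e^(t))/(p*e^(t) - e^(t) + 1)
K′′(t) = (-p*e^(t) + e^(t))/(p^2*e^(2*t) - 2*p*e^(2*t) + 2*p*e^(t) + e^(2*t) - 2*e^(t) + 1)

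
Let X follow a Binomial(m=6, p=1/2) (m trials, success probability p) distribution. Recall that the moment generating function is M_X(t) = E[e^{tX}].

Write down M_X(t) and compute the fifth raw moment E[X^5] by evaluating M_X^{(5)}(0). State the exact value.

E[X^5] = M^(5)(0) = 738

M_X(t) = (e^(t)/2 + 1/2)^6
M^(5)(t) = 243*e^(6*t)/2 + 9375*e^(5*t)/32 + 240*e^(4*t) + 1215*e^(3*t)/16 + 15*e^(2*t)/2 + 3*e^(t)/32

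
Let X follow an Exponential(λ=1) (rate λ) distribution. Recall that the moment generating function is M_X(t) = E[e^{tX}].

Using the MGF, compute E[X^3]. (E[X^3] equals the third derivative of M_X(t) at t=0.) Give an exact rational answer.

M_X(t) = 1/(1 - t)
dM/dt = 1/(t^2 - 2*t + 1)
d^2M/dt^2 = -2/(t^3 - 3*t^2 + 3*t - 1)
d^3M/dt^3 = 6/(t^4 - 4*t^3 + 6*t^2 - 4*t + 1)

E[X^3] = d^3M/dt^3 |_{t=0} = 6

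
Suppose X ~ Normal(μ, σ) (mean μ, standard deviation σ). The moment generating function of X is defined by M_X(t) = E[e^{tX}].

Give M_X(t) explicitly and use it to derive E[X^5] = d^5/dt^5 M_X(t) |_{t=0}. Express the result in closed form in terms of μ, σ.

M_X(t) = e^(μ*t + σ^2*t^2/2)
M′(t) = μ*e^(μ*t)*e^(σ^2*t^2/2) + σ^2*t*e^(μ*t)*e^(σ^2*t^2/2)
M′′(t) = μ^2*e^(μ*t)*e^(σ^2*t^2/2) + 2*μ*σ^2*t*e^(μ*t)*e^(σ^2*t^2/2) + σ^4*t^2*e^(μ*t)*e^(σ^2*t^2/2) + σ^2*e^(μ*t)*e^(σ^2*t^2/2)

E[X^5] = M′′′′′(0) = μ*(μ^4 + 10*μ^2*σ^2 + 15*σ^4)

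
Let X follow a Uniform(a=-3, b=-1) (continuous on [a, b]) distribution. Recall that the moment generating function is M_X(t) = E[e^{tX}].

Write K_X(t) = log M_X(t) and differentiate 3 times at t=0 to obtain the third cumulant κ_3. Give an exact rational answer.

M_X(t) = (e^(-t) - e^(-3*t))/(2*t)
K_X(t) = log M_X(t) = -log(t) + log(e^(-t) - e^(-3*t)) - log(2)
K′(t) = (-t*e^(2*t) + 3*t - e^(2*t) + 1)/(t*e^(2*t) - t)
K′′(t) = (-4*t^2*e^(2*t) + e^(4*t) - 2*e^(2*t) + 1)/(t^2*e^(4*t) - 2*t^2*e^(2*t) + t^2)
K′′′(t) = (8*t^3*e^(4*t) + 8*t^3*e^(2*t) - 2*e^(6*t) + 6*e^(4*t) - 6*e^(2*t) + 2)/(t^3*e^(6*t) - 3*t^3*e^(4*t) + 3*t^3*e^(2*t) - t^3)

κ_3 = K′′′(0) = 0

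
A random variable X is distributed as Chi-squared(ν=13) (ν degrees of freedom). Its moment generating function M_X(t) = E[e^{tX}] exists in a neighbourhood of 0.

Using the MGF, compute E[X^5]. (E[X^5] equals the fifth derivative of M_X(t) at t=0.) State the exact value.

M_X(t) = (1 - 2*t)^(-13/2)
M′(t) = -13/(128*t^7*√(1 - 2*t) - 448*t^6*√(1 - 2*t) + 672*t^5*√(1 - 2*t) - 560*t^4*√(1 - 2*t) + 280*t^3*√(1 - 2*t) - 84*t^2*√(1 - 2*t) + 14*t*√(1 - 2*t) - √(1 - 2*t))

E[X^5] = M′′′′′(0) = 1322685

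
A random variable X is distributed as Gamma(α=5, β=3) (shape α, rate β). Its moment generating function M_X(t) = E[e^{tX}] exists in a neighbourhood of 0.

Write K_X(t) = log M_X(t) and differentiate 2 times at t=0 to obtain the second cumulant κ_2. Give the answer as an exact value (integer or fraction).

κ_2 = K^(2)(0) = 5/9

M_X(t) = 243/(3 - t)^5
K_X(t) = log M_X(t) = -5*log(3 - t) + 5*log(3)
K^(2)(t) = 5/(t^2 - 6*t + 9)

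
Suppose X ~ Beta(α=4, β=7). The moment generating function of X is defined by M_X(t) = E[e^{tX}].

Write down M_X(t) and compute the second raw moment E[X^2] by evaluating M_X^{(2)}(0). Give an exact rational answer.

E[X^2] = M^(2)(0) = 5/33

M_X(t) = ₁F₁(4; 11; t)
M^(2)(t) = 5*₁F₁(6; 13; t)/33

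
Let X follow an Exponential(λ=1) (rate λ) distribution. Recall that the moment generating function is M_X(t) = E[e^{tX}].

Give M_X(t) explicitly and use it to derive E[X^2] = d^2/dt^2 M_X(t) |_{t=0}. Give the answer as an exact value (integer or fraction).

M_X(t) = 1/(1 - t)
M′(t) = 1/(t^2 - 2*t + 1)
M′′(t) = -2/(t^3 - 3*t^2 + 3*t - 1)

E[X^2] = M′′(0) = 2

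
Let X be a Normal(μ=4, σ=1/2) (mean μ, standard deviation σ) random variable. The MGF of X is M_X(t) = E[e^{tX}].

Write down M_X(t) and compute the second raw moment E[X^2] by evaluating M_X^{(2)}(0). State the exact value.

E[X^2] = d^2M/dt^2 |_{t=0} = 65/4

M_X(t) = e^(t^2/8 + 4*t)
dM/dt = t*e^(4*t)*e^(t^2/8)/4 + 4*e^(4*t)*e^(t^2/8)
d^2M/dt^2 = t^2*e^(4*t)*e^(t^2/8)/16 + 2*t*e^(4*t)*e^(t^2/8) + 65*e^(4*t)*e^(t^2/8)/4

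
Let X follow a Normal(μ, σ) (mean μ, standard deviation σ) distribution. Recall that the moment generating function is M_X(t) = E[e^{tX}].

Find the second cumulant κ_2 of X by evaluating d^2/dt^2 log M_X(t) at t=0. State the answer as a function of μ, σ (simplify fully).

κ_2 = K′′(0) = σ^2

M_X(t) = e^(μ*t + σ^2*t^2/2)
K_X(t) = log M_X(t) = μ*t + σ^2*t^2/2
K′(t) = μ + σ^2*t
K′′(t) = σ^2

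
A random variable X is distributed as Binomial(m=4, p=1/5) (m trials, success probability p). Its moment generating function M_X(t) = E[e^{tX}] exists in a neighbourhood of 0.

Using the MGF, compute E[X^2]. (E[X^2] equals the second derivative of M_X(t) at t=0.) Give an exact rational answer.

E[X^2] = D^2[M](0) = 32/25

M_X(t) = (e^(t)/5 + 4/5)^4
D^2[M](t) = 16*e^(4*t)/625 + 144*e^(3*t)/625 + 384*e^(2*t)/625 + 256*e^(t)/625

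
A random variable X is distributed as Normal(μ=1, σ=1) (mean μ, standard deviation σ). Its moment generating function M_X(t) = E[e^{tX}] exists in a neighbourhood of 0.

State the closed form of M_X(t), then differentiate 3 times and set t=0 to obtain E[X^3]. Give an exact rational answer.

M_X(t) = e^(t^2/2 + t)
M′(t) = t*e^(t)*e^(t^2/2) + e^(t)*e^(t^2/2)
M′′(t) = t^2*e^(t)*e^(t^2/2) + 2*t*e^(t)*e^(t^2/2) + 2*e^(t)*e^(t^2/2)
M′′′(t) = t^3*e^(t)*e^(t^2/2) + 3*t^2*e^(t)*e^(t^2/2) + 6*t*e^(t)*e^(t^2/2) + 4*e^(t)*e^(t^2/2)

E[X^3] = M′′′(0) = 4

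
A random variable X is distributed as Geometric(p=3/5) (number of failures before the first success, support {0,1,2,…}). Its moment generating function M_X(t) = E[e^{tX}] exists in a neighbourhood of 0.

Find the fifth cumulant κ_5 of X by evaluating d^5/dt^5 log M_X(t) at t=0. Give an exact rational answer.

κ_5 = D^5[K](0) = 3010/81

M_X(t) = 3/(5*(1 - 2*e^(t)/5))
K_X(t) = log M_X(t) = -log(1 - 2*e^(t)/5) - log(5) + log(3)
D^5[K](t) = (-80*e^(4*t) - 2200*e^(3*t) - 5500*e^(2*t) - 1250*e^(t))/(32*e^(5*t) - 400*e^(4*t) + 2000*e^(3*t) - 5000*e^(2*t) + 6250*e^(t) - 3125)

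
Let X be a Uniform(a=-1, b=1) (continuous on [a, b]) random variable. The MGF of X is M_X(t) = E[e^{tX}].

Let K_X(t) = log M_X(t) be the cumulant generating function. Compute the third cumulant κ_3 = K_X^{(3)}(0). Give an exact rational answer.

M_X(t) = (e^(t) - e^(-t))/(2*t)
K_X(t) = log M_X(t) = -log(t) + log(e^(t) - e^(-t)) - log(2)
K′(t) = (t*e^(2*t) + t - e^(2*t) + 1)/(t*e^(2*t) - t)
K′′(t) = (-4*t^2*e^(2*t) + e^(4*t) - 2*e^(2*t) + 1)/(t^2*e^(4*t) - 2*t^2*e^(2*t) + t^2)
K′′′(t) = (8*t^3*e^(4*t) + 8*t^3*e^(2*t) - 2*e^(6*t) + 6*e^(4*t) - 6*e^(2*t) + 2)/(t^3*e^(6*t) - 3*t^3*e^(4*t) + 3*t^3*e^(2*t) - t^3)

κ_3 = K′′′(0) = 0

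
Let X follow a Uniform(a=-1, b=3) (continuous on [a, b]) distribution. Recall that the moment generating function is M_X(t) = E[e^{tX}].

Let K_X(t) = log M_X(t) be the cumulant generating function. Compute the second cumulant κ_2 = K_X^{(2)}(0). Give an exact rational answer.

κ_2 = K^(2)(0) = 4/3

M_X(t) = (e^(3*t) - e^(-t))/(4*t)
K_X(t) = log M_X(t) = -log(t) + log(e^(3*t) - e^(-t)) - 2*log(2)
K^(2)(t) = (-16*t^2*e^(4*t) + e^(8*t) - 2*e^(4*t) + 1)/(t^2*e^(8*t) - 2*t^2*e^(4*t) + t^2)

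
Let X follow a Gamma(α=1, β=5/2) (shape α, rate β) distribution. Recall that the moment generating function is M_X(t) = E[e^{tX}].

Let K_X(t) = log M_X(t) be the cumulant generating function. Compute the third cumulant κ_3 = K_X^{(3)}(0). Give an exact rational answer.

M_X(t) = 5/(2*(5/2 - t))
K_X(t) = log M_X(t) = -log(5/2 - t) - log(2) + log(5)
dK/dt = -2/(2*t - 5)
d^2K/dt^2 = 4/(4*t^2 - 20*t + 25)
d^3K/dt^3 = -16/(8*t^3 - 60*t^2 + 150*t - 125)

κ_3 = d^3K/dt^3 |_{t=0} = 16/125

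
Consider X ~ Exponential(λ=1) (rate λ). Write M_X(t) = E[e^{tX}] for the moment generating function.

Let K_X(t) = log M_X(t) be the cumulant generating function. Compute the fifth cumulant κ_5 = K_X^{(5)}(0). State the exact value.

κ_5 = d^5K/dt^5 |_{t=0} = 24

M_X(t) = 1/(1 - t)
K_X(t) = log M_X(t) = -log(1 - t)
dK/dt = -1/(t - 1)
d^2K/dt^2 = 1/(t^2 - 2*t + 1)
d^3K/dt^3 = -2/(t^3 - 3*t^2 + 3*t - 1)
d^4K/dt^4 = 6/(t^4 - 4*t^3 + 6*t^2 - 4*t + 1)
d^5K/dt^5 = -24/(t^5 - 5*t^4 + 10*t^3 - 10*t^2 + 5*t - 1)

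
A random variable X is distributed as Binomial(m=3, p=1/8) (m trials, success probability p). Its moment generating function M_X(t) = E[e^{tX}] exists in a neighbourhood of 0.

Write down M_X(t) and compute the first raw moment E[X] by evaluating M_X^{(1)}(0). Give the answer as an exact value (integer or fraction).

E[X] = dM/dt |_{t=0} = 3/8

M_X(t) = (e^(t)/8 + 7/8)^3
dM/dt = 3*e^(3*t)/512 + 21*e^(2*t)/256 + 147*e^(t)/512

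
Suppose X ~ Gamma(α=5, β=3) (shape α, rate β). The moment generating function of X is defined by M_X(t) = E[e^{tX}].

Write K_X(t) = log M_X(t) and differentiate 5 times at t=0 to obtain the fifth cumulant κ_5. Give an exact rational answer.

M_X(t) = 243/(3 - t)^5
K_X(t) = log M_X(t) = -5*log(3 - t) + 5*log(3)
D^5[K](t) = -120/(t^5 - 15*t^4 + 90*t^3 - 270*t^2 + 405*t - 243)

κ_5 = D^5[K](0) = 40/81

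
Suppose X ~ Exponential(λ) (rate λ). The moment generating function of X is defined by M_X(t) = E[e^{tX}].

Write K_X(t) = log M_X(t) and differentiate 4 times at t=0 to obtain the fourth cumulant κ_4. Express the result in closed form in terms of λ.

κ_4 = K^(4)(0) = 6/λ^4

M_X(t) = λ/(λ - t)
K_X(t) = log M_X(t) = log(λ) - log(λ - t)
K^(4)(t) = 6/(λ^4 - 4*λ^3*t + 6*λ^2*t^2 - 4*λ*t^3 + t^4)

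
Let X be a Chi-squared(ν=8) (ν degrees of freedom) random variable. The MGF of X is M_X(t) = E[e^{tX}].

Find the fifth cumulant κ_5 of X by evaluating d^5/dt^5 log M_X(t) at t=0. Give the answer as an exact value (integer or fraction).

κ_5 = K^(5)(0) = 3072

M_X(t) = (1 - 2*t)^(-4)
K_X(t) = log M_X(t) = -4*log(1 - 2*t)
K^(5)(t) = -3072/(32*t^5 - 80*t^4 + 80*t^3 - 40*t^2 + 10*t - 1)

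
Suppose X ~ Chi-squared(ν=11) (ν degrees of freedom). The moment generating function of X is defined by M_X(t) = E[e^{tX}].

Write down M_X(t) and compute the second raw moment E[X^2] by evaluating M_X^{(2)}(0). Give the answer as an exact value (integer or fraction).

M_X(t) = (1 - 2*t)^(-11/2)
dM/dt = 11/(64*t^6*√(1 - 2*t) - 192*t^5*√(1 - 2*t) + 240*t^4*√(1 - 2*t) - 160*t^3*√(1 - 2*t) + 60*t^2*√(1 - 2*t) - 12*t*√(1 - 2*t) + √(1 - 2*t))
d^2M/dt^2 = -143/(128*t^7*√(1 - 2*t) - 448*t^6*√(1 - 2*t) + 672*t^5*√(1 - 2*t) - 560*t^4*√(1 - 2*t) + 280*t^3*√(1 - 2*t) - 84*t^2*√(1 - 2*t) + 14*t*√(1 - 2*t) - √(1 - 2*t))

E[X^2] = d^2M/dt^2 |_{t=0} = 143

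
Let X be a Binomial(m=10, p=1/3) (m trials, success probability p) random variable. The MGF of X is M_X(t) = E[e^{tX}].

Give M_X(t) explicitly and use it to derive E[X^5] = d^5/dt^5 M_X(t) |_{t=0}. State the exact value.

E[X^5] = M′′′′′(0) = 4700/3

M_X(t) = (e^(t)/3 + 2/3)^10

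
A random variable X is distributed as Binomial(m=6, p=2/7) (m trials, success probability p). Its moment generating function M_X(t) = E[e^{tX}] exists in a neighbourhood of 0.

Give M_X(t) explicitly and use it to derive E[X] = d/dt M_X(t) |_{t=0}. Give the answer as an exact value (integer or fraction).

M_X(t) = (2*e^(t)/7 + 5/7)^6
D[M](t) = 384*e^(6*t)/117649 + 4800*e^(5*t)/117649 + 24000*e^(4*t)/117649 + 60000*e^(3*t)/117649 + 75000*e^(2*t)/117649 + 37500*e^(t)/117649

E[X] = D[M](0) = 12/7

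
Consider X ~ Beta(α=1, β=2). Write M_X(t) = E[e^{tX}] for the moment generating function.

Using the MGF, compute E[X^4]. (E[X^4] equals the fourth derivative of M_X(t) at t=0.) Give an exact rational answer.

M_X(t) = ₁F₁(1; 3; t)
M′(t) = ₁F₁(2; 4; t)/3
M′′(t) = ₁F₁(3; 5; t)/6
M′′′(t) = ₁F₁(4; 6; t)/10
M′′′′(t) = ₁F₁(5; 7; t)/15

E[X^4] = M′′′′(0) = 1/15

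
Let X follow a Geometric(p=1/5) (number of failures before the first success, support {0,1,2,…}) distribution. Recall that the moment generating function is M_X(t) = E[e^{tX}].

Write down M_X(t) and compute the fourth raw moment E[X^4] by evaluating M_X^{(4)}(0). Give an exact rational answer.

E[X^4] = M′′′′(0) = 8676

M_X(t) = 1/(5*(1 - 4*e^(t)/5))
M′(t) = 4*e^(t)/(16*e^(2*t) - 40*e^(t) + 25)
M′′(t) = (-16*e^(2*t) - 20*e^(t))/(64*e^(3*t) - 240*e^(2*t) + 300*e^(t) - 125)
M′′′(t) = (64*e^(3*t) + 320*e^(2*t) + 100*e^(t))/(256*e^(4*t) - 1280*e^(3*t) + 2400*e^(2*t) - 2000*e^(t) + 625)
M′′′′(t) = (-256*e^(4*t) - 3520*e^(3*t) - 4400*e^(2*t) - 500*e^(t))/(1024*e^(5*t) - 6400*e^(4*t) + 16000*e^(3*t) - 20000*e^(2*t) + 12500*e^(t) - 3125)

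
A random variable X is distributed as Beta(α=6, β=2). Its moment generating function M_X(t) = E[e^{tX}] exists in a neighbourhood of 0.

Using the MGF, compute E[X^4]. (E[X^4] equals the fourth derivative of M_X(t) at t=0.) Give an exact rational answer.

M_X(t) = ₁F₁(6; 8; t)
M^(4)(t) = 21*₁F₁(10; 12; t)/55

E[X^4] = M^(4)(0) = 21/55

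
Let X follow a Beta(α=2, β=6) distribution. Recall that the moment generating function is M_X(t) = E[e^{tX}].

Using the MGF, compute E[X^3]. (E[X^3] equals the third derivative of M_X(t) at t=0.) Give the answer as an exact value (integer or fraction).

M_X(t) = ₁F₁(2; 8; t)
D^3[M](t) = ₁F₁(5; 11; t)/30

E[X^3] = D^3[M](0) = 1/30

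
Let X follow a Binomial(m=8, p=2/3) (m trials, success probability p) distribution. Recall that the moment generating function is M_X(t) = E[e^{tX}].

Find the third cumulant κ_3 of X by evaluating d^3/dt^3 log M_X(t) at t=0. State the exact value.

M_X(t) = (2*e^(t)/3 + 1/3)^8
K_X(t) = log M_X(t) = 8*log(2*e^(t)/3 + 1/3)
K^(3)(t) = (-32*e^(2*t) + 16*e^(t))/(8*e^(3*t) + 12*e^(2*t) + 6*e^(t) + 1)

κ_3 = K^(3)(0) = -16/27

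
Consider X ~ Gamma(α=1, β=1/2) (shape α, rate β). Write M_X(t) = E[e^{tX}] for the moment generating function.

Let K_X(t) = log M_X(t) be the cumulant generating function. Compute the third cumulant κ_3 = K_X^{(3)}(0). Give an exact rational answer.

κ_3 = K^(3)(0) = 16

M_X(t) = 1/(2*(1/2 - t))
K_X(t) = log M_X(t) = -log(1/2 - t) - log(2)
K^(3)(t) = -16/(8*t^3 - 12*t^2 + 6*t - 1)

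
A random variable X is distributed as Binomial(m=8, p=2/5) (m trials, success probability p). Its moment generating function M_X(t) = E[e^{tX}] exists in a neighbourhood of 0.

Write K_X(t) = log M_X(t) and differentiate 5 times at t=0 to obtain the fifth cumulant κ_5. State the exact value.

M_X(t) = (2*e^(t)/5 + 3/5)^8
K_X(t) = log M_X(t) = 8*log(2*e^(t)/5 + 3/5)
K′(t) = 16*e^(t)/(2*e^(t) + 3)
K′′(t) = 48*e^(t)/(4*e^(2*t) + 12*e^(t) + 9)
K′′′(t) = (-96*e^(2*t) + 144*e^(t))/(8*e^(3*t) + 36*e^(2*t) + 54*e^(t) + 27)
K′′′′(t) = (192*e^(3*t) - 1152*e^(2*t) + 432*e^(t))/(16*e^(4*t) + 96*e^(3*t) + 216*e^(2*t) + 216*e^(t) + 81)
K′′′′′(t) = (-384*e^(4*t) + 6336*e^(3*t) - 9504*e^(2*t) + 1296*e^(t))/(32*e^(5*t) + 240*e^(4*t) + 720*e^(3*t) + 1080*e^(2*t) + 810*e^(t) + 243)

κ_5 = K′′′′′(0) = -2256/3125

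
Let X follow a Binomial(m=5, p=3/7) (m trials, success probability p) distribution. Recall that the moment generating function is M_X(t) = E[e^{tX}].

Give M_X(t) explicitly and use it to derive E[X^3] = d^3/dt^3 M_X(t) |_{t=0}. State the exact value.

E[X^3] = M^(3)(0) = 6135/343

M_X(t) = (3*e^(t)/7 + 4/7)^5
M^(3)(t) = 30375*e^(5*t)/16807 + 103680*e^(4*t)/16807 + 116640*e^(3*t)/16807 + 46080*e^(2*t)/16807 + 3840*e^(t)/16807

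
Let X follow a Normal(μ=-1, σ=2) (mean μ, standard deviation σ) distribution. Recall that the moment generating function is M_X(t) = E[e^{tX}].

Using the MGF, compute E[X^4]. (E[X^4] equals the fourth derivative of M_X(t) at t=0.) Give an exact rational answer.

E[X^4] = M^(4)(0) = 73

M_X(t) = e^(2*t^2 - t)
M^(4)(t) = (256*t^4*e^(2*t^2) - 256*t^3*e^(2*t^2) + 480*t^2*e^(2*t^2) - 208*t*e^(2*t^2) + 73*e^(2*t^2))*e^(-t)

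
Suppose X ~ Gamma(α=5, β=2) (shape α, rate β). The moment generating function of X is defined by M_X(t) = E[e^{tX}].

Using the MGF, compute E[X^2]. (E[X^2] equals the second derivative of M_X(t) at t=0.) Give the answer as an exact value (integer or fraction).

M_X(t) = 32/(2 - t)^5
M^(2)(t) = -960/(t^7 - 14*t^6 + 84*t^5 - 280*t^4 + 560*t^3 - 672*t^2 + 448*t - 128)

E[X^2] = M^(2)(0) = 15/2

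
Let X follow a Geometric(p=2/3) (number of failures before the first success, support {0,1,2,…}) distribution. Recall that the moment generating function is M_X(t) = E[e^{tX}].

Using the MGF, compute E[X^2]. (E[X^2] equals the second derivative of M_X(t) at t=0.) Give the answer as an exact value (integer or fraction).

M_X(t) = 2/(3*(1 - e^(t)/3))
M^(2)(t) = (-2*e^(2*t) - 6*e^(t))/(e^(3*t) - 9*e^(2*t) + 27*e^(t) - 27)

E[X^2] = M^(2)(0) = 1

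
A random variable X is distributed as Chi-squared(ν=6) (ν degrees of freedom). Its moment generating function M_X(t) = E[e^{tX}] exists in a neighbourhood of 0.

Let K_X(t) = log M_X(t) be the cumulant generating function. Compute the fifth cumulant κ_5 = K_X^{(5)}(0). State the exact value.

κ_5 = K^(5)(0) = 2304

M_X(t) = (1 - 2*t)^(-3)
K_X(t) = log M_X(t) = -3*log(1 - 2*t)
K^(5)(t) = -2304/(32*t^5 - 80*t^4 + 80*t^3 - 40*t^2 + 10*t - 1)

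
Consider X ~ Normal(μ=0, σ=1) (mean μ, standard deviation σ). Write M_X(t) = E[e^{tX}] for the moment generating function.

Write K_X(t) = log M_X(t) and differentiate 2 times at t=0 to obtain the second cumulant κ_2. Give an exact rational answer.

M_X(t) = e^(t^2/2)
K_X(t) = log M_X(t) = t^2/2
K^(2)(t) = 1

κ_2 = K^(2)(0) = 1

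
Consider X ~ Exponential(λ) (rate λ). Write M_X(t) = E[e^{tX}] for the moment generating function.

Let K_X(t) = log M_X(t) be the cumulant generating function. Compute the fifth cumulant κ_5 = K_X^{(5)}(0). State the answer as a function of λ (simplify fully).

κ_5 = D^5[K](0) = 24/λ^5

M_X(t) = λ/(λ - t)
K_X(t) = log M_X(t) = log(λ) - log(λ - t)
D^5[K](t) = -24/(-λ^5 + 5*λ^4*t - 10*λ^3*t^2 + 10*λ^2*t^3 - 5*λ*t^4 + t^5)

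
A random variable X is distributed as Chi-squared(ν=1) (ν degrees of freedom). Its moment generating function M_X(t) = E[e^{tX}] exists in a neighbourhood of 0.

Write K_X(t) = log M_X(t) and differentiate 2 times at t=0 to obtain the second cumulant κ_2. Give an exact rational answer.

κ_2 = K^(2)(0) = 2

M_X(t) = 1/√(1 - 2*t)
K_X(t) = log M_X(t) = -log(1 - 2*t)/2
K^(2)(t) = 2/(4*t^2 - 4*t + 1)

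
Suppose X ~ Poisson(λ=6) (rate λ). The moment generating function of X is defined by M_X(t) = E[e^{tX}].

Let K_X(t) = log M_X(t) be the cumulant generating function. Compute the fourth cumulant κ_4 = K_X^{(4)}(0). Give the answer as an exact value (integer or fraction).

M_X(t) = e^(6*e^(t) - 6)
K_X(t) = log M_X(t) = 6*e^(t) - 6
K′(t) = 6*e^(t)
K′′(t) = 6*e^(t)
K′′′(t) = 6*e^(t)
K′′′′(t) = 6*e^(t)

κ_4 = K′′′′(0) = 6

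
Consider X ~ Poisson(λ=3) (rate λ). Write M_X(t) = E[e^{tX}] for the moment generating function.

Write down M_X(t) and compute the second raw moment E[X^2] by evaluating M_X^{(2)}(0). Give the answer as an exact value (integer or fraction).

E[X^2] = D^2[M](0) = 12

M_X(t) = e^(3*e^(t) - 3)
D^2[M](t) = (9*e^(2*t)*e^(3*e^(t)) + 3*e^(t)*e^(3*e^(t)))*e^(-3)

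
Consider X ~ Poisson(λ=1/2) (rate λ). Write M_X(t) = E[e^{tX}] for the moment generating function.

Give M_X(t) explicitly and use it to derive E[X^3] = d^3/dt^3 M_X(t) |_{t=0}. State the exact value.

M_X(t) = e^(e^(t)/2 - 1/2)
dM/dt = e^(-1/2)*e^(t)*e^(e^(t)/2)/2
d^2M/dt^2 = (e^(2*t)*e^(e^(t)/2) + 2*e^(t)*e^(e^(t)/2))*e^(-1/2)/4
d^3M/dt^3 = (e^(3*t)*e^(e^(t)/2) + 6*e^(2*t)*e^(e^(t)/2) + 4*e^(t)*e^(e^(t)/2))*e^(-1/2)/8

E[X^3] = d^3M/dt^3 |_{t=0} = 11/8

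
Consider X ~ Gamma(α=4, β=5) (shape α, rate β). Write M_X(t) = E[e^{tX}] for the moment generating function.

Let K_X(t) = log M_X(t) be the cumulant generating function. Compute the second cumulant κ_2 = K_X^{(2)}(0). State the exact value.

κ_2 = K′′(0) = 4/25

M_X(t) = 625/(5 - t)^4
K_X(t) = log M_X(t) = -4*log(5 - t) + 4*log(5)
K′(t) = -4/(t - 5)
K′′(t) = 4/(t^2 - 10*t + 25)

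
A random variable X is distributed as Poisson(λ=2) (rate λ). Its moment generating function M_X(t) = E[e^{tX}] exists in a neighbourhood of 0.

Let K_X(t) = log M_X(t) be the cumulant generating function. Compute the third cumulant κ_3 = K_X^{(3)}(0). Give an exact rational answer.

M_X(t) = e^(2*e^(t) - 2)
K_X(t) = log M_X(t) = 2*e^(t) - 2
dK/dt = 2*e^(t)
d^2K/dt^2 = 2*e^(t)
d^3K/dt^3 = 2*e^(t)

κ_3 = d^3K/dt^3 |_{t=0} = 2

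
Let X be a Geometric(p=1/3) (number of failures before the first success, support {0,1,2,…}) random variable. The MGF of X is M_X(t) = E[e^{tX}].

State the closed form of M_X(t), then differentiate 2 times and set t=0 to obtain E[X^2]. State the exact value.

E[X^2] = M^(2)(0) = 10

M_X(t) = 1/(3*(1 - 2*e^(t)/3))
M^(2)(t) = (-4*e^(2*t) - 6*e^(t))/(8*e^(3*t) - 36*e^(2*t) + 54*e^(t) - 27)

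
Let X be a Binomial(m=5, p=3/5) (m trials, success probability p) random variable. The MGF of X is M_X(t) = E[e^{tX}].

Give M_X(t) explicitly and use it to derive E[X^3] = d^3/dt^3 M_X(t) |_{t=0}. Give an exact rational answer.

E[X^3] = d^3M/dt^3 |_{t=0} = 939/25

M_X(t) = (3*e^(t)/5 + 2/5)^5
dM/dt = 243*e^(5*t)/625 + 648*e^(4*t)/625 + 648*e^(3*t)/625 + 288*e^(2*t)/625 + 48*e^(t)/625
d^2M/dt^2 = 243*e^(5*t)/125 + 2592*e^(4*t)/625 + 1944*e^(3*t)/625 + 576*e^(2*t)/625 + 48*e^(t)/625
d^3M/dt^3 = 243*e^(5*t)/25 + 10368*e^(4*t)/625 + 5832*e^(3*t)/625 + 1152*e^(2*t)/625 + 48*e^(t)/625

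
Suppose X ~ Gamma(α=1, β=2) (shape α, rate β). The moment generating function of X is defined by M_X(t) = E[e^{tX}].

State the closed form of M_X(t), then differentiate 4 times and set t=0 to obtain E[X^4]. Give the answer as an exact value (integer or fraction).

E[X^4] = d^4M/dt^4 |_{t=0} = 3/2

M_X(t) = 2/(2 - t)
dM/dt = 2/(t^2 - 4*t + 4)
d^2M/dt^2 = -4/(t^3 - 6*t^2 + 12*t - 8)
d^3M/dt^3 = 12/(t^4 - 8*t^3 + 24*t^2 - 32*t + 16)
d^4M/dt^4 = -48/(t^5 - 10*t^4 + 40*t^3 - 80*t^2 + 80*t - 32)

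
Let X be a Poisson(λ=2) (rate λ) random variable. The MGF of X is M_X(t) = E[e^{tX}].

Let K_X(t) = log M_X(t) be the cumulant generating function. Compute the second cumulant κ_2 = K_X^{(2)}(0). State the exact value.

M_X(t) = e^(2*e^(t) - 2)
K_X(t) = log M_X(t) = 2*e^(t) - 2
dK/dt = 2*e^(t)
d^2K/dt^2 = 2*e^(t)

κ_2 = d^2K/dt^2 |_{t=0} = 2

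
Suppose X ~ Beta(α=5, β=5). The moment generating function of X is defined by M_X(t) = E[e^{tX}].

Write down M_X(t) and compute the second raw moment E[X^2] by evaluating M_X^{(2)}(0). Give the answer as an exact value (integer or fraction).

E[X^2] = D^2[M](0) = 3/11

M_X(t) = ₁F₁(5; 10; t)
D^2[M](t) = 3*₁F₁(7; 12; t)/11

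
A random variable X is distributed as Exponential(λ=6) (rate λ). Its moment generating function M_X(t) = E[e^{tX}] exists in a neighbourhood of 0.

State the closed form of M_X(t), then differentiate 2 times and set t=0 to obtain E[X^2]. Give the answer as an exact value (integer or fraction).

M_X(t) = 6/(6 - t)
M′(t) = 6/(t^2 - 12*t + 36)
M′′(t) = -12/(t^3 - 18*t^2 + 108*t - 216)

E[X^2] = M′′(0) = 1/18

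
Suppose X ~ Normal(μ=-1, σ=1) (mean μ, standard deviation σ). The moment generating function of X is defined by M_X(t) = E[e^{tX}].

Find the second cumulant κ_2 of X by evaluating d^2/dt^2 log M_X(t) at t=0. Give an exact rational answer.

κ_2 = K^(2)(0) = 1

M_X(t) = e^(t^2/2 - t)
K_X(t) = log M_X(t) = t^2/2 - t
K^(2)(t) = 1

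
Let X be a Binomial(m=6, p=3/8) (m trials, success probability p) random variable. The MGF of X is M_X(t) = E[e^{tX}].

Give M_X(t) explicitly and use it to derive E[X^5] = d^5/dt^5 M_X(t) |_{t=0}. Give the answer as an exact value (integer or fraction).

M_X(t) = (3*e^(t)/8 + 5/8)^6
dM/dt = 2187*e^(6*t)/131072 + 18225*e^(5*t)/131072 + 30375*e^(4*t)/65536 + 50625*e^(3*t)/65536 + 84375*e^(2*t)/131072 + 28125*e^(t)/131072
d^2M/dt^2 = 6561*e^(6*t)/65536 + 91125*e^(5*t)/131072 + 30375*e^(4*t)/16384 + 151875*e^(3*t)/65536 + 84375*e^(2*t)/65536 + 28125*e^(t)/131072
d^3M/dt^3 = 19683*e^(6*t)/32768 + 455625*e^(5*t)/131072 + 30375*e^(4*t)/4096 + 455625*e^(3*t)/65536 + 84375*e^(2*t)/32768 + 28125*e^(t)/131072
d^4M/dt^4 = 59049*e^(6*t)/16384 + 2278125*e^(5*t)/131072 + 30375*e^(4*t)/1024 + 1366875*e^(3*t)/65536 + 84375*e^(2*t)/16384 + 28125*e^(t)/131072
d^5M/dt^5 = 177147*e^(6*t)/8192 + 11390625*e^(5*t)/131072 + 30375*e^(4*t)/256 + 4100625*e^(3*t)/65536 + 84375*e^(2*t)/8192 + 28125*e^(t)/131072

E[X^5] = d^5M/dt^5 |_{t=0} = 614943/2048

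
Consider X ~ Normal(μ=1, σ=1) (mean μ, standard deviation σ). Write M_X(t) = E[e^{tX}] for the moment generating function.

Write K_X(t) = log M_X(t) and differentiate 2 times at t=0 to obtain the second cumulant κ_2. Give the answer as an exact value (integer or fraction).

M_X(t) = e^(t^2/2 + t)
K_X(t) = log M_X(t) = t^2/2 + t
dK/dt = t + 1
d^2K/dt^2 = 1

κ_2 = d^2K/dt^2 |_{t=0} = 1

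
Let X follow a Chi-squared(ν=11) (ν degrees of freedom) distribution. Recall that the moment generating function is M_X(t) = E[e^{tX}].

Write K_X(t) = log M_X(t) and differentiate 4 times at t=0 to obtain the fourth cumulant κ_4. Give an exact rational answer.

M_X(t) = (1 - 2*t)^(-11/2)
K_X(t) = log M_X(t) = -11*log(1 - 2*t)/2
K^(4)(t) = 528/(16*t^4 - 32*t^3 + 24*t^2 - 8*t + 1)

κ_4 = K^(4)(0) = 528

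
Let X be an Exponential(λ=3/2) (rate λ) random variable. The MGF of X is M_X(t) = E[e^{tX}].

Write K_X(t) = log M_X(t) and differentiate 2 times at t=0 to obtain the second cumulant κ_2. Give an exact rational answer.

M_X(t) = 3/(2*(3/2 - t))
K_X(t) = log M_X(t) = -log(3/2 - t) - log(2) + log(3)
D^2[K](t) = 4/(4*t^2 - 12*t + 9)

κ_2 = D^2[K](0) = 4/9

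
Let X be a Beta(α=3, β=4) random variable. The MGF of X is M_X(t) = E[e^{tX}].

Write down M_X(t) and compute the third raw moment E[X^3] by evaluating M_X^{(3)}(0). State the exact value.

M_X(t) = ₁F₁(3; 7; t)
M^(3)(t) = 5*₁F₁(6; 10; t)/42

E[X^3] = M^(3)(0) = 5/42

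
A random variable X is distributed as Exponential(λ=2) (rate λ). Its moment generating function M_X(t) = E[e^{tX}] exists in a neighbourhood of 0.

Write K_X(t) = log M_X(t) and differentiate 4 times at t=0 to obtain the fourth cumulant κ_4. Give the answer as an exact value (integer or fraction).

κ_4 = K′′′′(0) = 3/8

M_X(t) = 2/(2 - t)
K_X(t) = log M_X(t) = -log(2 - t) + log(2)
K′(t) = -1/(t - 2)
K′′(t) = 1/(t^2 - 4*t + 4)
K′′′(t) = -2/(t^3 - 6*t^2 + 12*t - 8)
K′′′′(t) = 6/(t^4 - 8*t^3 + 24*t^2 - 32*t + 16)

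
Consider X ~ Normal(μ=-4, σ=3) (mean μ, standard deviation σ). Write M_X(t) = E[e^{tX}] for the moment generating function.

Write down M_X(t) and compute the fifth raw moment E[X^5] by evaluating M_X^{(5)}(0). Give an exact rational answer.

E[X^5] = D^5[M](0) = -11644

M_X(t) = e^(9*t^2/2 - 4*t)
D^5[M](t) = (59049*t^5*e^(9*t^2/2) - 131220*t^4*e^(9*t^2/2) + 182250*t^3*e^(9*t^2/2) - 139320*t^2*e^(9*t^2/2) + 61335*t*e^(9*t^2/2) - 11644*e^(9*t^2/2))*e^(-4*t)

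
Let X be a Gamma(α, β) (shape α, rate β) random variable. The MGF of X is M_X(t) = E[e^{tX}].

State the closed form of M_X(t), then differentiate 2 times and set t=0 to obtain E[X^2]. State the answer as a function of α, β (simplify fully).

M_X(t) = (β/(β - t))^α
M′(t) = -α*β^α*(1/(β - t))^α/(-β + t)
M′′(t) = (α^2*β^α*(1/(β - t))^α + α*β^α*(1/(β - t))^α)/(β^2 - 2*β*t + t^2)

E[X^2] = M′′(0) = α*(α + 1)/β^2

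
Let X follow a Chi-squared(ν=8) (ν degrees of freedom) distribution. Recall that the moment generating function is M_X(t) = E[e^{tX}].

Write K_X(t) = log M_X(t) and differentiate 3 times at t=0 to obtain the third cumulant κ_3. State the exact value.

M_X(t) = (1 - 2*t)^(-4)
K_X(t) = log M_X(t) = -4*log(1 - 2*t)
K′(t) = -8/(2*t - 1)
K′′(t) = 16/(4*t^2 - 4*t + 1)
K′′′(t) = -64/(8*t^3 - 12*t^2 + 6*t - 1)

κ_3 = K′′′(0) = 64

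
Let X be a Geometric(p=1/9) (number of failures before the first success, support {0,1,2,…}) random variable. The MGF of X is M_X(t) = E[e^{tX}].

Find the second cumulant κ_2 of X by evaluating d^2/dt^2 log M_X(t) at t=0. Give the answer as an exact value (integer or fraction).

M_X(t) = 1/(9*(1 - 8*e^(t)/9))
K_X(t) = log M_X(t) = -log(1 - 8*e^(t)/9) - 2*log(3)
K^(2)(t) = 72*e^(t)/(64*e^(2*t) - 144*e^(t) + 81)

κ_2 = K^(2)(0) = 72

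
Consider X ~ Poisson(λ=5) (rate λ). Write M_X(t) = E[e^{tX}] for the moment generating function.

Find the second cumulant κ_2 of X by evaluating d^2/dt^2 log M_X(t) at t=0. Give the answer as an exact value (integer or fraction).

κ_2 = D^2[K](0) = 5

M_X(t) = e^(5*e^(t) - 5)
K_X(t) = log M_X(t) = 5*e^(t) - 5
D^2[K](t) = 5*e^(t)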